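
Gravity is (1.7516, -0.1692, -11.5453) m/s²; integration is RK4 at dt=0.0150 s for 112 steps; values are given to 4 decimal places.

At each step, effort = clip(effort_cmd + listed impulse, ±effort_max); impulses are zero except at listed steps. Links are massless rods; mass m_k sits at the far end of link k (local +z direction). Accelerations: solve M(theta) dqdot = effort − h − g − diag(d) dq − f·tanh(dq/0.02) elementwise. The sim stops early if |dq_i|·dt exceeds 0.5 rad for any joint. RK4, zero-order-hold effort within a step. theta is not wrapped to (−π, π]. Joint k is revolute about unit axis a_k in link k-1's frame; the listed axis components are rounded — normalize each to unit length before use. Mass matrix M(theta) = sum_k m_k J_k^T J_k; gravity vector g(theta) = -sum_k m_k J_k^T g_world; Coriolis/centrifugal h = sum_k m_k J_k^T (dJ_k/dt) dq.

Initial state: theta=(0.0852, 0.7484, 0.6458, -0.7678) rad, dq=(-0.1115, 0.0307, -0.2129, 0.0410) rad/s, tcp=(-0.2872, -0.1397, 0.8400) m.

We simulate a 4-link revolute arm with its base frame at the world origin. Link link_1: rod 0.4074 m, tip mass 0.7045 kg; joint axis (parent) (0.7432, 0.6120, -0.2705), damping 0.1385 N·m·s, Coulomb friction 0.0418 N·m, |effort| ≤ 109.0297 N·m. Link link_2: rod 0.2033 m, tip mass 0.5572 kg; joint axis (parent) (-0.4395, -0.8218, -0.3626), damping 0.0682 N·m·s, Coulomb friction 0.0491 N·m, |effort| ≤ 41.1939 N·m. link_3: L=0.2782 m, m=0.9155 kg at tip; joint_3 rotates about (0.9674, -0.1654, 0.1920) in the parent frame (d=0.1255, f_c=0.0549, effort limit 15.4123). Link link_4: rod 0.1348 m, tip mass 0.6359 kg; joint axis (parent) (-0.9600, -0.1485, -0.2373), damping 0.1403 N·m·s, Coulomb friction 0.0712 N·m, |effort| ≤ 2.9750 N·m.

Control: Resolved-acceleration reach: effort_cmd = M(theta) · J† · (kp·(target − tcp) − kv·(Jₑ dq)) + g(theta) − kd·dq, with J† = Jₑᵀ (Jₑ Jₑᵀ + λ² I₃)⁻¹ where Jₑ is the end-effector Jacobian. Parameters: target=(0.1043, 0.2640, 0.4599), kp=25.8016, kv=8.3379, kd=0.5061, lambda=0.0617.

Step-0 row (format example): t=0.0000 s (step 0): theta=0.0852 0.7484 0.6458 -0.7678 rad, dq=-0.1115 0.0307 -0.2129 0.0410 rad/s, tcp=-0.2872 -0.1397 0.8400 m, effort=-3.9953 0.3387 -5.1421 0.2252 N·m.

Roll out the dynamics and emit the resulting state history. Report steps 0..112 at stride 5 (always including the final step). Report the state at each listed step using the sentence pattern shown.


t=0.0750 s (step 5): theta=0.1073 0.8036 0.5743 -0.8367 rad, dq=0.8106 1.4434 -1.4781 -0.7045 rad/s, tcp=-0.2944 -0.1148 0.8386 m, effort=6.4614 -4.4969 -2.7637 0.3851 N·m.
t=0.1500 s (step 10): theta=0.2341 0.9860 0.4360 -0.8542 rad, dq=2.5346 3.3496 -2.0073 0.1007 rad/s, tcp=-0.2939 -0.0722 0.8298 m, effort=9.3345 -6.6182 -1.6647 0.0722 N·m.
t=0.2250 s (step 15): theta=0.4460 1.2584 0.3039 -0.8380 rad, dq=2.8557 3.6415 -1.4795 0.1881 rad/s, tcp=-0.2535 -0.0265 0.8009 m, effort=-0.2742 -4.9010 -1.2879 0.2954 N·m.
t=0.3000 s (step 20): theta=0.6408 1.5113 0.2083 -0.8289 rad, dq=2.2945 3.0721 -1.1241 0.0716 rad/s, tcp=-0.1876 0.0163 0.7599 m, effort=-4.7438 -5.1658 -0.2358 0.3579 N·m.
t=0.3750 s (step 25): theta=0.7880 1.7185 0.1308 -0.8250 rad, dq=1.6414 2.4712 -0.9562 0.0439 rad/s, tcp=-0.1197 0.0572 0.7149 m, effort=-5.9538 -6.4503 0.7840 0.2405 N·m.
t=0.4500 s (step 30): theta=0.8893 1.8842 0.0642 -0.8221 rad, dq=1.0837 1.9639 -0.8207 0.0407 rad/s, tcp=-0.0603 0.0956 0.6696 m, effort=-5.9557 -7.7464 1.4299 0.0936 N·m.
t=0.5250 s (step 35): theta=0.9538 2.0152 0.0079 -0.8193 rad, dq=0.6576 1.5453 -0.6770 0.0395 rad/s, tcp=-0.0131 0.1300 0.6268 m, effort=-5.5672 -8.7024 1.7080 -0.0274 N·m.
t=0.6000 s (step 40): theta=0.9911 2.1177 -0.0375 -0.8169 rad, dq=0.3584 1.1981 -0.5253 0.0734 rad/s, tcp=0.0223 0.1592 0.5886 m, effort=-5.0961 -9.2839 1.7320 -0.1316 N·m.
t=0.6750 s (step 45): theta=1.0098 2.1964 -0.0724 -0.8141 rad, dq=0.1611 0.9107 -0.3931 0.0805 rad/s, tcp=0.0475 0.1832 0.5562 m, effort=-4.6838 -9.5603 1.6203 -0.1903 N·m.
t=0.7500 s (step 50): theta=1.0168 2.2556 -0.0982 -0.8109 rad, dq=0.0413 0.6764 -0.2853 0.0869 rad/s, tcp=0.0647 0.2022 0.5300 m, effort=-4.3504 -9.6412 1.4594 -0.2269 N·m.
t=0.8250 s (step 55): theta=1.0171 2.2992 -0.1170 -0.8078 rad, dq=-0.0190 0.4931 -0.1989 0.0836 rad/s, tcp=0.0762 0.2169 0.5097 m, effort=-4.1224 -9.6147 1.2973 -0.2430 N·m.
t=0.9000 s (step 60): theta=1.0145 2.3308 -0.1300 -0.8052 rad, dq=-0.0432 0.3524 -0.1362 0.0737 rad/s, tcp=0.0837 0.2279 0.4944 m, effort=-3.9802 -9.5398 1.1616 -0.2467 N·m.
t=0.9750 s (step 65): theta=1.0107 2.3531 -0.1393 -0.8033 rad, dq=-0.0512 0.2456 -0.0956 0.0642 rad/s, tcp=0.0885 0.2360 0.4833 m, effort=-3.8809 -9.4520 1.0581 -0.2462 N·m.
t=1.0500 s (step 70): theta=1.0066 2.3685 -0.1460 -0.8020 rad, dq=-0.0502 0.1671 -0.0689 0.0567 rad/s, tcp=0.0915 0.2420 0.4753 m, effort=-3.8129 -9.3700 0.9821 -0.2445 N·m.
t=1.1250 s (step 75): theta=1.0028 2.3788 -0.1511 -0.8013 rad, dq=-0.0451 0.1107 -0.0514 0.0508 rad/s, tcp=0.0935 0.2463 0.4698 m, effort=-3.7677 -9.3010 0.9286 -0.2425 N·m.
t=1.2000 s (step 80): theta=0.9995 2.3856 -0.1552 -0.8009 rad, dq=-0.0387 0.0711 -0.0407 0.0460 rad/s, tcp=0.0947 0.2494 0.4661 m, effort=-3.7386 -9.2459 0.8931 -0.2407 N·m.
t=1.2750 s (step 85): theta=0.9966 2.3900 -0.1587 -0.8009 rad, dq=-0.0327 0.0437 -0.0346 0.0423 rad/s, tcp=0.0956 0.2517 0.4637 m, effort=-3.7200 -9.2036 0.8708 -0.2394 N·m.
t=1.3500 s (step 90): theta=0.9942 2.3926 -0.1618 -0.8011 rad, dq=-0.0273 0.0256 -0.0307 0.0392 rad/s, tcp=0.0962 0.2533 0.4621 m, effort=-3.7079 -9.1735 0.8573 -0.2384 N·m.
t=1.4250 s (step 95): theta=0.9921 2.3941 -0.1646 -0.8015 rad, dq=-0.0227 0.0148 -0.0275 0.0365 rad/s, tcp=0.0967 0.2546 0.4611 m, effort=-3.6993 -9.1556 0.8492 -0.2378 N·m.
t=1.5000 s (step 100): theta=0.9903 2.3951 -0.1672 -0.8021 rad, dq=-0.0190 0.0090 -0.0249 0.0341 rad/s, tcp=0.0971 0.2555 0.4604 m, effort=-3.6924 -9.1474 0.8447 -0.2377 N·m.
t=1.5750 s (step 105): theta=0.9888 2.3957 -0.1697 -0.8029 rad, dq=-0.0161 0.0057 -0.0229 0.0323 rad/s, tcp=0.0975 0.2563 0.4599 m, effort=-3.6861 -9.1443 0.8424 -0.2378 N·m.
t=1.6500 s (step 110): theta=0.9875 2.3961 -0.1720 -0.8038 rad, dq=-0.0140 0.0037 -0.0212 0.0309 rad/s, tcp=0.0978 0.2569 0.4596 m, effort=-3.6803 -9.1430 0.8411 -0.2381 N·m.
t=1.6800 s (step 112): theta=0.9870 2.3963 -0.1729 -0.8042 rad, dq=-0.0133 0.0031 -0.0206 0.0304 rad/s, tcp=0.0980 0.2572 0.4594 m.


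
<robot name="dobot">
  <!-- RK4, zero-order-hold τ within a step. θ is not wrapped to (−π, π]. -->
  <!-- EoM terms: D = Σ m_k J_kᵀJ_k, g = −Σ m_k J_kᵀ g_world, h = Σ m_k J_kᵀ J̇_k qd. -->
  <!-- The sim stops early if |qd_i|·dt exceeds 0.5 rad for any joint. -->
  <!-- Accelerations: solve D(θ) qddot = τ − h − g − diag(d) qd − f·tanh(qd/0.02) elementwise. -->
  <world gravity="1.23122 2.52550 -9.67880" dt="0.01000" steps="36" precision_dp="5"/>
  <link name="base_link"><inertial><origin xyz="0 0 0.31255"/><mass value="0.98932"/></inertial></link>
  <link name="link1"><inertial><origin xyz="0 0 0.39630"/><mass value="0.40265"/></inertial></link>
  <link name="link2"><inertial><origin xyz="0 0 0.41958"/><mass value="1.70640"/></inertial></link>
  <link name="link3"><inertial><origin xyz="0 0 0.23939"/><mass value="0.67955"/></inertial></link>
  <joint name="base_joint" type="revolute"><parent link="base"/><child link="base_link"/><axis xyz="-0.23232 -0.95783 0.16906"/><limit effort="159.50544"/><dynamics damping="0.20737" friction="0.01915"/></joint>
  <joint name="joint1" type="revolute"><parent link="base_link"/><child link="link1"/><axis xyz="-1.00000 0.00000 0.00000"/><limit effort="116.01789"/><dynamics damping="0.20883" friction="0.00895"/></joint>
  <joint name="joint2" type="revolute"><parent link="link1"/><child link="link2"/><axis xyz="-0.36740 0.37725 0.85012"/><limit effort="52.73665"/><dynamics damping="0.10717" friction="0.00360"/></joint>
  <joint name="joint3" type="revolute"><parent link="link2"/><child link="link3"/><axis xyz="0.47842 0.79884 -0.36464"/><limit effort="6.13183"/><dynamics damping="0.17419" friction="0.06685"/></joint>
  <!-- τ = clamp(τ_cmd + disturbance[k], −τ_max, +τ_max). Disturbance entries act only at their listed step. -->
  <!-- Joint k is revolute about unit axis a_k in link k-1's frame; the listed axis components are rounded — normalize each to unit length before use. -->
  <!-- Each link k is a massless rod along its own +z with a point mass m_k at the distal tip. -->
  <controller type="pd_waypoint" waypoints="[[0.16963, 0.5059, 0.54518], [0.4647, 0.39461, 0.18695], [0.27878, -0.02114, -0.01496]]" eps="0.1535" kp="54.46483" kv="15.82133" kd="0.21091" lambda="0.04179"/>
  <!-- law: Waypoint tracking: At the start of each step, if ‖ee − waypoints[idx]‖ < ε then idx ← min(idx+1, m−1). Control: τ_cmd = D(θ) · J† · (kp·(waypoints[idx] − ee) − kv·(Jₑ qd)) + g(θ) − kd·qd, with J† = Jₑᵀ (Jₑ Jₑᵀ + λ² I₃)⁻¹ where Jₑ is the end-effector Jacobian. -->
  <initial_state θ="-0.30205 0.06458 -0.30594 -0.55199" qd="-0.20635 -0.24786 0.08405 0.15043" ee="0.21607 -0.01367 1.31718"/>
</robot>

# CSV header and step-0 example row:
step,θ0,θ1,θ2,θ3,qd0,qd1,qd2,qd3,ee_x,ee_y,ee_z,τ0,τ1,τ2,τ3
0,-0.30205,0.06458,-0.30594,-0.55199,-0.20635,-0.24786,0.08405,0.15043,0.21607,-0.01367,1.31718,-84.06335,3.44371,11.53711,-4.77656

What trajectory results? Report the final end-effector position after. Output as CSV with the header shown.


step,θ0,θ1,θ2,θ3,qd0,qd1,qd2,qd3,ee_x,ee_y,ee_z,τ0,τ1,τ2,τ3
1,-0.30702,0.06306,-0.31018,-0.56683,-0.78415,-0.05509,-0.93004,-3.06601,0.21876,-0.01536,1.31511,-68.55903,1.90133,9.50061,-3.40626
2,-0.31710,0.06329,-0.32329,-0.60880,-1.22764,0.09752,-1.67135,-5.29281,0.22134,-0.01425,1.30984,-49.01557,2.86891,7.10468,-2.54986
3,-0.33093,0.06487,-0.34244,-0.66896,-1.53425,0.21549,-2.13918,-6.71470,0.22437,-0.01117,1.30182,-28.86129,5.05935,4.67520,-2.01515
4,-0.34723,0.06752,-0.36518,-0.74015,-1.72155,0.31310,-2.39378,-7.51177,0.22810,-0.00670,1.29149,-10.58345,7.48492,2.45327,-1.66678
5,-0.36493,0.07111,-0.38976,-0.81701,-1.81602,0.40320,-2.50998,-7.85655,0.23258,-0.00127,1.27927,4.63104,9.56783,0.56368,-1.41555
6,-0.38323,0.07559,-0.41509,-0.89575,-1.84353,0.49310,-2.54914,-7.89627,0.23771,0.00488,1.26560,16.57181,11.06605,-0.96231,-1.20905
7,-0.40157,0.08098,-0.44061,-0.97390,-1.82497,0.58511,-2.55099,-7.74432,0.24330,0.01157,1.25090,25.53893,11.94642,-2.14678,-1.02042
8,-0.41958,0.08730,-0.46607,-1.04997,-1.77567,0.67866,-2.53761,-7.48109,0.24916,0.01871,1.23553,32.01376,12.27912,-3.03397,-0.83842
9,-0.43698,0.09455,-0.49137,-1.12311,-1.70642,0.77214,-2.51983,-7.15999,0.25511,0.02626,1.21975,36.48829,12.17072,-3.67277,-0.66033
10,-0.45364,0.10273,-0.51648,-1.19291,-1.62471,0.86389,-2.50224,-6.81461,0.26097,0.03419,1.20380,39.39623,11.72895,-4.10885,-0.48748
11,-0.46944,0.11182,-0.54143,-1.25925,-1.53575,0.95255,-2.48613,-6.46507,0.26661,0.04249,1.18784,41.09505,11.04760,-4.38183,-0.32257
12,-0.48433,0.12176,-0.56621,-1.32213,-1.44315,1.03717,-2.47122,-6.12274,0.27192,0.05112,1.17200,41.86959,10.20223,-4.52483,-0.16845
13,-0.49829,0.13253,-0.59085,-1.38166,-1.34946,1.11716,-2.45654,-5.79353,0.27683,0.06007,1.15635,41.94279,9.25085,-4.56502,-0.02745
14,-0.51132,0.14408,-0.61534,-1.43799,-1.25648,1.19222,-2.44088,-5.48006,0.28128,0.06932,1.14097,41.48762,8.23655,-4.52441,0.09882
15,-0.52342,0.15635,-0.63966,-1.49126,-1.16548,1.26228,-2.42304,-5.18306,0.28524,0.07884,1.12589,40.63769,7.19039,-4.42075,0.20941
16,-0.53464,0.16930,-0.66378,-1.54166,-1.07735,1.32741,-2.40193,-4.90222,0.28869,0.08861,1.11115,39.49617,6.13423,-4.26832,0.30405
17,-0.54498,0.18287,-0.68767,-1.58932,-0.99273,1.38778,-2.37662,-4.63671,0.29163,0.09858,1.09676,38.14281,5.08296,-4.07862,0.38292
18,-0.55451,0.19703,-0.71128,-1.63441,-0.91205,1.44360,-2.34639,-4.38552,0.29405,0.10874,1.08273,36.63949,4.04635,-3.86093,0.44663
19,-0.56324,0.21172,-0.73457,-1.67706,-0.83559,1.49513,-2.31070,-4.14759,0.29597,0.11906,1.06906,35.03443,3.03049,-3.62277,0.49606
20,-0.57124,0.22691,-0.75746,-1.71739,-0.76353,1.54265,-2.26917,-3.92192,0.29740,0.12949,1.05575,33.36550,2.03888,-3.37029,0.53227
21,-0.57853,0.24255,-0.77991,-1.75553,-0.69599,1.58641,-2.22162,-3.70761,0.29838,0.14003,1.04279,31.66268,1.07324,-3.10852,0.55645
22,-0.58518,0.25862,-0.80186,-1.79158,-0.63299,1.62665,-2.16801,-3.50387,0.29891,0.15063,1.03018,29.94991,0.13413,-2.84166,0.56985
23,-0.59121,0.27507,-0.82324,-1.82564,-0.57453,1.66362,-2.10843,-3.31004,0.29902,0.16128,1.01791,28.24653,-0.77859,-2.57318,0.57370
24,-0.59669,0.29187,-0.84399,-1.85781,-0.52056,1.69749,-2.04311,-3.12553,0.29874,0.17194,1.00595,26.56827,-1.66541,-2.30603,0.56924
25,-0.60165,0.30900,-0.86407,-1.88819,-0.47102,1.72845,-1.97236,-2.94986,0.29810,0.18261,0.99431,24.92805,-2.52699,-2.04270,0.55761
26,-0.60613,0.32643,-0.88341,-1.91685,-0.42581,1.75663,-1.89661,-2.78259,0.29712,0.19325,0.98296,23.33653,-3.36393,-1.78531,0.53992
27,-0.61018,0.34412,-0.90197,-1.94387,-0.38481,1.78215,-1.81633,-2.62337,0.29583,0.20384,0.97189,21.80251,-4.17673,-1.53566,0.51716
28,-0.61384,0.36205,-0.91971,-1.96935,-0.34788,1.80510,-1.73206,-2.47186,0.29426,0.21437,0.96108,20.33320,-4.96566,-1.29532,0.49026
29,-0.61716,0.38021,-0.93659,-1.99335,-0.31488,1.82554,-1.64439,-2.32778,0.29242,0.22481,0.95052,18.93443,-5.73082,-1.06556,0.46004
30,-0.62016,0.39855,-0.95258,-2.01594,-0.28564,1.84353,-1.55391,-2.19085,0.29036,0.23515,0.94020,17.61084,-6.47209,-0.84750,0.42723
31,-0.62289,0.41706,-0.96765,-2.03720,-0.25999,1.85910,-1.46127,-2.06085,0.28809,0.24537,0.93010,16.36591,-7.18914,-0.64202,0.39248
32,-0.62538,0.43572,-0.98179,-2.05720,-0.23774,1.87226,-1.36706,-1.93753,0.28564,0.25546,0.92020,15.20210,-7.88151,-0.44987,0.35635
33,-0.62766,0.45449,-0.99498,-2.07599,-0.21870,1.88302,-1.27192,-1.82069,0.28303,0.26539,0.91051,14.12092,-8.54863,-0.27159,0.31933
34,-0.62976,0.47336,-1.00722,-2.09364,-0.20268,1.89141,-1.17644,-1.71010,0.28028,0.27516,0.90100,13.12297,-9.18984,-0.10758,0.28185
35,-0.63172,0.49231,-1.01851,-2.11022,-0.18946,1.89743,-1.08118,-1.60556,0.27741,0.28476,0.89166,12.20803,-9.80446,0.04188,0.24425
36,-0.63357,0.51130,-1.02885,-2.12579,-0.17884,1.90108,-0.98667,-1.50687,0.27445,0.29416,0.88250,,,,
# final ee position (m): 0.27445 0.29416 0.88250


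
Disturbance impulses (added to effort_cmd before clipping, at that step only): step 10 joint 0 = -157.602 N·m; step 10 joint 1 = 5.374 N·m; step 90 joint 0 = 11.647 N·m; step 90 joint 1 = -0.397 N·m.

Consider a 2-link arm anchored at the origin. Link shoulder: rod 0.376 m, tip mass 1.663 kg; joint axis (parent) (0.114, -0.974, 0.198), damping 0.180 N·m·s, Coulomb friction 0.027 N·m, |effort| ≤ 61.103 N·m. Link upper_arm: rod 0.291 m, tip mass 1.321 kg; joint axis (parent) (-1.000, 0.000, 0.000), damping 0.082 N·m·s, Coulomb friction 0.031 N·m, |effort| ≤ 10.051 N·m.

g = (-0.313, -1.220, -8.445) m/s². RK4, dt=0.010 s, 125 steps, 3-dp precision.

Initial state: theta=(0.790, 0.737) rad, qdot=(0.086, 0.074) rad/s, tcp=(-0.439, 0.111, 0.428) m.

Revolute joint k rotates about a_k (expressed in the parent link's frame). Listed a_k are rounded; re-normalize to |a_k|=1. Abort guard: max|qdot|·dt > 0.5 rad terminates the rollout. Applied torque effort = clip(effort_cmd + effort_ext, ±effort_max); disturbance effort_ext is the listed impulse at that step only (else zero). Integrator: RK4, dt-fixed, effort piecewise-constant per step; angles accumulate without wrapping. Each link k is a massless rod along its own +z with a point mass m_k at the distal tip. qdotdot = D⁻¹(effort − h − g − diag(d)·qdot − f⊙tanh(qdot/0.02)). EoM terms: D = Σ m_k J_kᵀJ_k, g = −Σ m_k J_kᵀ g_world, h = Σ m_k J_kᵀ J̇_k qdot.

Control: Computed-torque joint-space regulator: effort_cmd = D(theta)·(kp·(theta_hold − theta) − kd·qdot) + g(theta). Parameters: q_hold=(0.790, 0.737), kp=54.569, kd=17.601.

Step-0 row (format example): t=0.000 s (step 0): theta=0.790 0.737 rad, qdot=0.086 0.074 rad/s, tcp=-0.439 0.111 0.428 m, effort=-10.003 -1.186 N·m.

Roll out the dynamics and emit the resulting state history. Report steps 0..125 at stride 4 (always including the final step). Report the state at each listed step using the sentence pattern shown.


t=0.040 s (step 4): theta=0.792 0.739 rad, qdot=0.036 0.023 rad/s, tcp=-0.440 0.111 0.427 m, effort=-9.487 -1.116 N·m.
t=0.080 s (step 8): theta=0.793 0.739 rad, qdot=0.011 0.003 rad/s, tcp=-0.440 0.111 0.426 m, effort=-9.214 -1.089 N·m.
t=0.120 s (step 12): theta=0.784 0.744 rad, qdot=-0.575 0.251 rad/s, tcp=-0.436 0.113 0.430 m, effort=-1.107 -1.897 N·m.
t=0.160 s (step 16): theta=0.768 0.750 rad, qdot=-0.239 0.084 rad/s, tcp=-0.428 0.117 0.435 m, effort=-4.733 -1.515 N·m.
t=0.200 s (step 20): theta=0.762 0.752 rad, qdot=-0.066 0.008 rad/s, tcp=-0.425 0.118 0.437 m, effort=-6.694 -1.318 N·m.
t=0.240 s (step 24): theta=0.761 0.751 rad, qdot=0.017 -0.017 rad/s, tcp=-0.425 0.118 0.438 m, effort=-7.743 -1.232 N·m.
t=0.280 s (step 28): theta=0.763 0.750 rad, qdot=0.054 -0.025 rad/s, tcp=-0.426 0.118 0.437 m, effort=-8.288 -1.191 N·m.
t=0.320 s (step 32): theta=0.765 0.749 rad, qdot=0.067 -0.026 rad/s, tcp=-0.427 0.117 0.436 m, effort=-8.580 -1.167 N·m.
t=0.360 s (step 36): theta=0.768 0.748 rad, qdot=0.069 -0.025 rad/s, tcp=-0.428 0.117 0.435 m, effort=-8.736 -1.153 N·m.
t=0.400 s (step 40): theta=0.771 0.747 rad, qdot=0.065 -0.023 rad/s, tcp=-0.430 0.116 0.434 m, effort=-8.819 -1.143 N·m.
t=0.440 s (step 44): theta=0.773 0.747 rad, qdot=0.059 -0.021 rad/s, tcp=-0.431 0.115 0.433 m, effort=-8.862 -1.136 N·m.
t=0.480 s (step 48): theta=0.776 0.746 rad, qdot=0.052 -0.019 rad/s, tcp=-0.432 0.115 0.433 m, effort=-8.884 -1.130 N·m.
t=0.520 s (step 52): theta=0.777 0.745 rad, qdot=0.046 -0.017 rad/s, tcp=-0.433 0.115 0.432 m, effort=-8.895 -1.125 N·m.
t=0.560 s (step 56): theta=0.779 0.744 rad, qdot=0.039 -0.015 rad/s, tcp=-0.434 0.114 0.431 m, effort=-8.900 -1.121 N·m.
t=0.600 s (step 60): theta=0.781 0.744 rad, qdot=0.034 -0.014 rad/s, tcp=-0.434 0.114 0.431 m, effort=-8.902 -1.118 N·m.
t=0.640 s (step 64): theta=0.782 0.743 rad, qdot=0.029 -0.013 rad/s, tcp=-0.435 0.114 0.430 m, effort=-8.903 -1.114 N·m.
t=0.680 s (step 68): theta=0.783 0.743 rad, qdot=0.025 -0.012 rad/s, tcp=-0.435 0.113 0.430 m, effort=-8.904 -1.111 N·m.
t=0.720 s (step 72): theta=0.784 0.742 rad, qdot=0.022 -0.011 rad/s, tcp=-0.436 0.113 0.430 m, effort=-8.904 -1.109 N·m.
t=0.760 s (step 76): theta=0.785 0.742 rad, qdot=0.019 -0.010 rad/s, tcp=-0.436 0.113 0.429 m, effort=-8.905 -1.106 N·m.
t=0.800 s (step 80): theta=0.785 0.742 rad, qdot=0.016 -0.009 rad/s, tcp=-0.437 0.113 0.429 m, effort=-8.906 -1.104 N·m.
t=0.840 s (step 84): theta=0.786 0.741 rad, qdot=0.014 -0.008 rad/s, tcp=-0.437 0.112 0.429 m, effort=-8.908 -1.102 N·m.
t=0.880 s (step 88): theta=0.787 0.741 rad, qdot=0.012 -0.008 rad/s, tcp=-0.437 0.112 0.429 m, effort=-8.909 -1.100 N·m.
t=0.920 s (step 92): theta=0.789 0.741 rad, qdot=0.141 -0.008 rad/s, tcp=-0.438 0.112 0.428 m, effort=-10.693 -1.033 N·m.
t=0.960 s (step 96): theta=0.793 0.740 rad, qdot=0.061 -0.007 rad/s, tcp=-0.440 0.111 0.426 m, effort=-9.859 -1.056 N·m.
t=1.000 s (step 100): theta=0.795 0.740 rad, qdot=0.020 -0.006 rad/s, tcp=-0.441 0.111 0.425 m, effort=-9.410 -1.069 N·m.
t=1.040 s (step 104): theta=0.795 0.740 rad, qdot=0.001 -0.006 rad/s, tcp=-0.441 0.111 0.425 m, effort=-9.177 -1.076 N·m.
t=1.080 s (step 108): theta=0.795 0.740 rad, qdot=-0.008 -0.005 rad/s, tcp=-0.441 0.111 0.425 m, effort=-9.060 -1.080 N·m.
t=1.120 s (step 112): theta=0.795 0.739 rad, qdot=-0.011 -0.004 rad/s, tcp=-0.441 0.111 0.426 m, effort=-9.001 -1.082 N·m.
t=1.160 s (step 116): theta=0.794 0.739 rad, qdot=-0.011 -0.004 rad/s, tcp=-0.441 0.111 0.426 m, effort=-8.971 -1.083 N·m.
t=1.200 s (step 120): theta=0.794 0.739 rad, qdot=-0.011 -0.004 rad/s, tcp=-0.440 0.111 0.426 m, effort=-8.955 -1.083 N·m.
t=1.240 s (step 124): theta=0.793 0.739 rad, qdot=-0.010 -0.003 rad/s, tcp=-0.440 0.111 0.426 m, effort=-8.947 -1.083 N·m.
t=1.250 s (step 125): theta=0.793 0.739 rad, qdot=-0.010 -0.003 rad/s, tcp=-0.440 0.111 0.426 m.


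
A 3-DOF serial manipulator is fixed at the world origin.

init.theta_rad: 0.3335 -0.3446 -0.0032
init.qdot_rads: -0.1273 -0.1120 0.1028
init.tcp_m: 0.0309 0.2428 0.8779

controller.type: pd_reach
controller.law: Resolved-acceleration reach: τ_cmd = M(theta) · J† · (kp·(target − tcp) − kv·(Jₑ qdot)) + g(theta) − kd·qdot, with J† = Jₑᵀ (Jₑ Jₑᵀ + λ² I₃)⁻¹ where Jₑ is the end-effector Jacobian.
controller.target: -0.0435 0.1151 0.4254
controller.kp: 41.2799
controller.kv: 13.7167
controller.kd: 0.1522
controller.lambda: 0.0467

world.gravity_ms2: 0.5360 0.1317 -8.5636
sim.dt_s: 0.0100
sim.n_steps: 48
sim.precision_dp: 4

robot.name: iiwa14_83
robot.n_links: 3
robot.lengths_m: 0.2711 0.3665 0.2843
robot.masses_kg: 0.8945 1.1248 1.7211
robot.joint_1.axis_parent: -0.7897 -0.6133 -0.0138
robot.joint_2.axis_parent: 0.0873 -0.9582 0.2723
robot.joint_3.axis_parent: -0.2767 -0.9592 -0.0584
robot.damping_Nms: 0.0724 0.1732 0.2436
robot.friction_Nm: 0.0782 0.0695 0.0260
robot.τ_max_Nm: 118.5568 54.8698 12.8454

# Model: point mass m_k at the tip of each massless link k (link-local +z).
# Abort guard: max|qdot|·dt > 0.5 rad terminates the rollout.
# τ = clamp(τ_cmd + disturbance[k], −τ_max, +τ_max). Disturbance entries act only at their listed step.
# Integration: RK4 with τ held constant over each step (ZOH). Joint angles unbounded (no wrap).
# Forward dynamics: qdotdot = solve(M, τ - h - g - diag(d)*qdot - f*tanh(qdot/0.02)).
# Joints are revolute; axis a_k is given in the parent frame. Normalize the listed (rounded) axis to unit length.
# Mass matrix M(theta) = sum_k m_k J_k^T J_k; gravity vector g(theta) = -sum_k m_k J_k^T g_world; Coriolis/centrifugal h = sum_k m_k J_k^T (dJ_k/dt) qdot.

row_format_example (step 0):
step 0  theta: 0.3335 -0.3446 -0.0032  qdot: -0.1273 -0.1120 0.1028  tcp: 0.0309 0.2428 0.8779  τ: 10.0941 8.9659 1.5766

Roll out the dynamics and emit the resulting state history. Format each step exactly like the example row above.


step 1  theta: 0.3329 -0.3448 -0.0054  qdot: 0.0006 0.0713 -0.5222  tcp: 0.0319 0.2421 0.8780  τ: 9.5241 8.7490 1.5005
step 2  theta: 0.3335 -0.3432 -0.0134  qdot: 0.1171 0.2333 -1.0681  tcp: 0.0327 0.2416 0.8779  τ: 9.6830 8.9167 1.4069
step 3  theta: 0.3352 -0.3401 -0.0269  qdot: 0.2340 0.4013 -1.6264  tcp: 0.0332 0.2414 0.8778  τ: 10.4382 9.3961 1.3129
step 4  theta: 0.3382 -0.3351 -0.0463  qdot: 0.3581 0.5909 -2.2473  tcp: 0.0336 0.2414 0.8774  τ: 11.6105 10.0995 1.2213
step 5  theta: 0.3425 -0.3281 -0.0723  qdot: 0.4930 0.8122 -2.9592  tcp: 0.0337 0.2416 0.8769  τ: 12.8916 10.8727 1.1262
step 6  theta: 0.3481 -0.3187 -0.1060  qdot: 0.6375 1.0678 -3.7626  tcp: 0.0335 0.2419 0.8760  τ: 13.7862 11.4624 1.0133
step 7  theta: 0.3552 -0.3066 -0.1480  qdot: 0.7842 1.3494 -4.6184  tcp: 0.0330 0.2424 0.8746  τ: 13.6912 11.5537 0.8646
step 8  theta: 0.3638 -0.2916 -0.1984  qdot: 0.9196 1.6358 -5.4464  tcp: 0.0321 0.2430 0.8726  τ: 12.1784 10.9139 0.6696
step 9  theta: 0.3735 -0.2740 -0.2564  qdot: 1.0281 1.8974 -6.1466  tcp: 0.0309 0.2436 0.8697  τ: 9.3001 9.5543 0.4370
step 10  theta: 0.3842 -0.2539 -0.3204  qdot: 1.0984 2.1082 -6.6421  tcp: 0.0292 0.2443 0.8660  τ: 5.5814 7.7351 0.1956
step 11  theta: 0.3953 -0.2321 -0.3882  qdot: 1.1284 2.2556 -6.9101  tcp: 0.0271 0.2450 0.8613  τ: 1.6871 5.7966 -0.0193
step 12  theta: 0.4066 -0.2091 -0.4577  qdot: 1.1233 2.3424 -6.9790  tcp: 0.0246 0.2457 0.8558  τ: -1.8901 3.9967 -0.1810
step 13  theta: 0.4176 -0.1855 -0.5270  qdot: 1.0921 2.3799 -6.9016  tcp: 0.0218 0.2463 0.8495  τ: -4.9127 2.4630 -0.2767
step 14  theta: 0.4283 -0.1617 -0.5952  qdot: 1.0435 2.3819 -6.7311  tcp: 0.0188 0.2469 0.8427  τ: -7.3321 1.2250 -0.3060
step 15  theta: 0.4384 -0.1380 -0.6613  qdot: 0.9842 2.3603 -6.5093  tcp: 0.0156 0.2474 0.8353  τ: -9.1970 0.2606 -0.2755
step 16  theta: 0.4480 -0.1146 -0.7251  qdot: 0.9192 2.3239 -6.2649  tcp: 0.0123 0.2479 0.8277  τ: -10.5916 -0.4717 -0.1950
step 17  theta: 0.4568 -0.0916 -0.7865  qdot: 0.8515 2.2787 -6.0156  tcp: 0.0090 0.2482 0.8197  τ: -11.6036 -1.0160 -0.0750
step 18  theta: 0.4650 -0.0691 -0.8453  qdot: 0.7834 2.2289 -5.7717  tcp: 0.0057 0.2484 0.8116  τ: -12.3113 -1.4116 0.0749
step 19  theta: 0.4725 -0.0471 -0.9018  qdot: 0.7161 2.1769 -5.5385  tcp: 0.0025 0.2485 0.8034  τ: -12.7803 -1.6918 0.2464
step 20  theta: 0.4793 -0.0256 -0.9561  qdot: 0.6504 2.1243 -5.3183  tcp: -0.0006 0.2484 0.7952  τ: -13.0634 -1.8830 0.4324
step 21  theta: 0.4855 -0.0046 -1.0082  qdot: 0.5868 2.0718 -5.1117  tcp: -0.0036 0.2481 0.7869  τ: -13.2029 -2.0065 0.6275
step 22  theta: 0.4910 0.0158 -1.0583  qdot: 0.5257 2.0201 -4.9184  tcp: -0.0065 0.2477 0.7786  τ: -13.2321 -2.0789 0.8270
step 23  theta: 0.4960 0.0358 -1.1065  qdot: 0.4671 1.9694 -4.7377  tcp: -0.0092 0.2472 0.7704  τ: -13.1770 -2.1129 1.0275
step 24  theta: 0.5004 0.0552 -1.1530  qdot: 0.4113 1.9197 -4.5684  tcp: -0.0118 0.2464 0.7622  τ: -13.0583 -2.1187 1.2262
step 25  theta: 0.5042 0.0741 -1.1979  qdot: 0.3581 1.8711 -4.4095  tcp: -0.0142 0.2456 0.7542  τ: -12.8921 -2.1040 1.4210
step 26  theta: 0.5076 0.0926 -1.2412  qdot: 0.3077 1.8235 -4.2599  tcp: -0.0165 0.2446 0.7462  τ: -12.6912 -2.0748 1.6104
step 27  theta: 0.5104 0.1106 -1.2831  qdot: 0.2599 1.7770 -4.1188  tcp: -0.0187 0.2435 0.7383  τ: -12.4654 -2.0358 1.7932
step 28  theta: 0.5128 0.1281 -1.3236  qdot: 0.2148 1.7314 -3.9852  tcp: -0.0207 0.2422 0.7305  τ: -12.2226 -1.9904 1.9686
step 29  theta: 0.5147 0.1452 -1.3628  qdot: 0.1723 1.6867 -3.8584  tcp: -0.0226 0.2408 0.7228  τ: -11.9689 -1.9414 2.1361
step 30  theta: 0.5162 0.1619 -1.4007  qdot: 0.1323 1.6429 -3.7376  tcp: -0.0243 0.2394 0.7153  τ: -11.7090 -1.8908 2.2953
step 31  theta: 0.5174 0.1781 -1.4375  qdot: 0.0947 1.5998 -3.6224  tcp: -0.0259 0.2378 0.7079  τ: -11.4468 -1.8401 2.4460
step 32  theta: 0.5181 0.1939 -1.4732  qdot: 0.0594 1.5574 -3.5121  tcp: -0.0274 0.2361 0.7006  τ: -11.1851 -1.7905 2.5883
step 33  theta: 0.5186 0.2092 -1.5077  qdot: 0.0265 1.5157 -3.4064  tcp: -0.0288 0.2344 0.6934  τ: -10.9265 -1.7426 2.7223
step 34  theta: 0.5187 0.2242 -1.5413  qdot: -0.0038 1.4741 -3.3046  tcp: -0.0301 0.2326 0.6864  τ: -10.6778 -1.6971 2.8480
step 35  theta: 0.5185 0.2387 -1.5738  qdot: -0.0311 1.4322 -3.2065  tcp: -0.0313 0.2307 0.6796  τ: -10.4461 -1.6544 2.9658
step 36  theta: 0.5181 0.2528 -1.6054  qdot: -0.0563 1.3908 -3.1119  tcp: -0.0324 0.2288 0.6728  τ: -10.2225 -1.6146 3.0758
step 37  theta: 0.5174 0.2665 -1.6361  qdot: -0.0797 1.3503 -3.0206  tcp: -0.0334 0.2268 0.6662  τ: -10.0044 -1.5779 3.1784
step 38  theta: 0.5165 0.2798 -1.6658  qdot: -0.1014 1.3105 -2.9324  tcp: -0.0343 0.2248 0.6598  τ: -9.7922 -1.5443 3.2740
step 39  theta: 0.5154 0.2927 -1.6947  qdot: -0.1216 1.2715 -2.8472  tcp: -0.0352 0.2228 0.6535  τ: -9.5863 -1.5138 3.3628
step 40  theta: 0.5141 0.3052 -1.7228  qdot: -0.1402 1.2333 -2.7647  tcp: -0.0360 0.2207 0.6473  τ: -9.3870 -1.4862 3.4451
step 41  theta: 0.5126 0.3174 -1.7500  qdot: -0.1573 1.1958 -2.6848  tcp: -0.0367 0.2187 0.6412  τ: -9.1947 -1.4615 3.5213
step 42  theta: 0.5109 0.3291 -1.7764  qdot: -0.1729 1.1590 -2.6073  tcp: -0.0373 0.2166 0.6354  τ: -9.0093 -1.4394 3.5917
step 43  theta: 0.5091 0.3405 -1.8021  qdot: -0.1873 1.1230 -2.5323  tcp: -0.0379 0.2145 0.6296  τ: -8.8309 -1.4200 3.6567
step 44  theta: 0.5072 0.3516 -1.8271  qdot: -0.2003 1.0877 -2.4594  tcp: -0.0385 0.2124 0.6240  τ: -8.6596 -1.4029 3.7165
step 45  theta: 0.5051 0.3623 -1.8513  qdot: -0.2122 1.0531 -2.3887  tcp: -0.0390 0.2103 0.6185  τ: -8.4951 -1.3880 3.7715
step 46  theta: 0.5030 0.3727 -1.8749  qdot: -0.2228 1.0192 -2.3200  tcp: -0.0394 0.2082 0.6131  τ: -8.3375 -1.3752 3.8219
step 47  theta: 0.5007 0.3827 -1.8977  qdot: -0.2324 0.9860 -2.2534  tcp: -0.0399 0.2061 0.6079  τ: -8.1864 -1.3643 3.8681
step 48  theta: 0.4983 0.3924 -1.9199  qdot: -0.2409 0.9535 -2.1886  tcp: -0.0402 0.2041 0.6028


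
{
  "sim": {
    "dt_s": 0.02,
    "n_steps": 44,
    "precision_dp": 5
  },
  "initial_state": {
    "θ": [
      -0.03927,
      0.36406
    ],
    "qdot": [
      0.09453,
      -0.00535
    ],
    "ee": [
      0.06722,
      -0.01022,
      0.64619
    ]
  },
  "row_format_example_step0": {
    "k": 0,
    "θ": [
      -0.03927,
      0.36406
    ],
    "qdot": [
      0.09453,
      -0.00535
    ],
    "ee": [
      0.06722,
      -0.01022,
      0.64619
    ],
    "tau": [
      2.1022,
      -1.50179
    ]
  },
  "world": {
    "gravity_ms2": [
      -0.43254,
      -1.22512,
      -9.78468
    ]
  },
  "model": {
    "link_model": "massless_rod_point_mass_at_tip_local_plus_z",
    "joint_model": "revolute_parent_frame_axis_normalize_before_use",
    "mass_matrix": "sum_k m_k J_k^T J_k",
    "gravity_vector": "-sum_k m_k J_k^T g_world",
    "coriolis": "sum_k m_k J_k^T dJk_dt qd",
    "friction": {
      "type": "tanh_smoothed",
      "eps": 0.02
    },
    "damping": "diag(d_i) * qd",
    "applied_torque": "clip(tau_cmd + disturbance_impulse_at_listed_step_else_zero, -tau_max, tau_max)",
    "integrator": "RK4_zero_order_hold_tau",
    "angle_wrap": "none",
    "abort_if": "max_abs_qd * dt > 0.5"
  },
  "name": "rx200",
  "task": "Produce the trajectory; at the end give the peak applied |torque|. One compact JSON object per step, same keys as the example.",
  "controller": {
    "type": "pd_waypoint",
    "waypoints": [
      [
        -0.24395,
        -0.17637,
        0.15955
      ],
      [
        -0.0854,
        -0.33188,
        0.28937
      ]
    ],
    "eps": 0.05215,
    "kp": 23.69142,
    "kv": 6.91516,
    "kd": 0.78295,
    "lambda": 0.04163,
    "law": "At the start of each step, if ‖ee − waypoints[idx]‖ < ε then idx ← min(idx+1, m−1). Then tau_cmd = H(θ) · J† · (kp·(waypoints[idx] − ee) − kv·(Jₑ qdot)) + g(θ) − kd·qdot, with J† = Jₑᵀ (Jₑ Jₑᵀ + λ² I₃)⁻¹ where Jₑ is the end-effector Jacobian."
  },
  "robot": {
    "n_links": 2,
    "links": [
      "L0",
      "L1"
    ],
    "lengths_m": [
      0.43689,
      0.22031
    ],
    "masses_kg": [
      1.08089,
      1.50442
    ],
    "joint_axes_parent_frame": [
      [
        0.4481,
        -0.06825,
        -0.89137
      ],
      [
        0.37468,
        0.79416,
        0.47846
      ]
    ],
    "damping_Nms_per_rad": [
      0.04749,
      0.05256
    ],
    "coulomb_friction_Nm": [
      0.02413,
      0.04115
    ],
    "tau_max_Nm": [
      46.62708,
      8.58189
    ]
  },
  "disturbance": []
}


{"k":1,"\u03b8":[-0.0347,0.36139],"qdot":[0.36313,-0.25917],"ee":[0.06649,-0.01171,0.64635],"tau":[1.47636,-1.21741]}
{"k":2,"\u03b8":[-0.0253,0.35481],"qdot":[0.57714,-0.39837],"ee":[0.06479,-0.01469,0.64672],"tau":[0.96754,-1.05603]}
{"k":3,"\u03b8":[-0.01204,0.3461],"qdot":[0.74991,-0.47234],"ee":[0.06245,-0.01888,0.64719],"tau":[0.54924,-0.96401]}
{"k":4,"\u03b8":[0.00435,0.3363],"qdot":[0.89071,-0.50798],"ee":[0.05967,-0.02405,0.64766],"tau":[0.20148,-0.9122]}
{"k":5,"\u03b8":[0.02331,0.32601],"qdot":[1.00639,-0.52092],"ee":[0.05654,-0.02999,0.64807],"tau":[-0.09114,-0.8837]}
{"k":6,"\u03b8":[0.04439,0.3156],"qdot":[1.10218,-0.52026],"ee":[0.05314,-0.03655,0.6484],"tau":[-0.34066,-0.86879]}
{"k":7,"\u03b8":[0.06722,0.30529],"qdot":[1.18212,-0.5113],"ee":[0.0495,-0.04361,0.64861],"tau":[-0.55649,-0.86194]}
{"k":8,"\u03b8":[0.09152,0.29521],"qdot":[1.24934,-0.49711],"ee":[0.04564,-0.05105,0.64869],"tau":[-0.74599,-0.86004]}
{"k":9,"\u03b8":[0.11707,0.28544],"qdot":[1.3063,-0.47947],"ee":[0.04156,-0.05879,0.64863],"tau":[-0.91489,-0.86138]}
{"k":10,"\u03b8":[0.14367,0.27605],"qdot":[1.35489,-0.4594],"ee":[0.03728,-0.06677,0.64842],"tau":[-1.06767,-0.8651]}
{"k":11,"\u03b8":[0.17117,0.26708],"qdot":[1.39659,-0.43748],"ee":[0.0328,-0.07491,0.64804],"tau":[-1.20777,-0.87077]}
{"k":12,"\u03b8":[0.19945,0.25857],"qdot":[1.43253,-0.41406],"ee":[0.02813,-0.08318,0.64751],"tau":[-1.33787,-0.87821]}
{"k":13,"\u03b8":[0.2284,0.25053],"qdot":[1.46358,-0.38934],"ee":[0.02326,-0.09154,0.64681],"tau":[-1.46002,-0.8874]}
{"k":14,"\u03b8":[0.25793,0.243],"qdot":[1.49043,-0.36343],"ee":[0.0182,-0.09994,0.64593],"tau":[-1.57577,-0.89835]}
{"k":15,"\u03b8":[0.28795,0.236],"qdot":[1.51358,-0.33644],"ee":[0.01297,-0.10837,0.64489],"tau":[-1.6863,-0.91112]}
{"k":16,"\u03b8":[0.31841,0.22954],"qdot":[1.53341,-0.30843],"ee":[0.00755,-0.11679,0.64368],"tau":[-1.7925,-0.92575]}
{"k":17,"\u03b8":[0.34924,0.22366],"qdot":[1.55022,-0.27948],"ee":[0.00196,-0.12518,0.64229],"tau":[-1.895,-0.94227]}
{"k":18,"\u03b8":[0.38037,0.21836],"qdot":[1.56424,-0.24966],"ee":[-0.0038,-0.13352,0.64074],"tau":[-1.99428,-0.9607]}
{"k":19,"\u03b8":[0.41176,0.21366],"qdot":[1.57562,-0.21907],"ee":[-0.00972,-0.1418,0.63901],"tau":[-2.09066,-0.98103]}
{"k":20,"\u03b8":[0.44335,0.20958],"qdot":[1.5845,-0.18778],"ee":[-0.0158,-0.14999,0.63712],"tau":[-2.18436,-1.00322]}
{"k":21,"\u03b8":[0.47509,0.20614],"qdot":[1.59099,-0.15591],"ee":[-0.02203,-0.15809,0.63505],"tau":[-2.27551,-1.02723]}
{"k":22,"\u03b8":[0.50695,0.20333],"qdot":[1.59515,-0.12355],"ee":[-0.0284,-0.16607,0.63283],"tau":[-2.36419,-1.05297]}
{"k":23,"\u03b8":[0.53886,0.20117],"qdot":[1.59708,-0.09082],"ee":[-0.0349,-0.17393,0.63044],"tau":[-2.45041,-1.08037]}
{"k":24,"\u03b8":[0.57079,0.19967],"qdot":[1.59683,-0.05785],"ee":[-0.04153,-0.18164,0.62789],"tau":[-2.53417,-1.1093]}
{"k":25,"\u03b8":[0.60269,0.19883],"qdot":[1.59452,-0.02536],"ee":[-0.04828,-0.18921,0.62519],"tau":[-2.61548,-1.13892]}
{"k":26,"\u03b8":[0.63453,0.19859],"qdot":[1.59075,0.00052],"ee":[-0.05514,-0.19661,0.62233],"tau":[-2.69467,-1.16221]}
{"k":27,"\u03b8":[0.66629,0.19876],"qdot":[1.58599,0.01648],"ee":[-0.06213,-0.20381,0.61935],"tau":[-2.7719,-1.17521]}
{"k":28,"\u03b8":[0.69794,0.19925],"qdot":[1.57948,0.03306],"ee":[-0.06926,-0.21079,0.61624],"tau":[-2.84636,-1.18993]}
{"k":29,"\u03b8":[0.72943,0.2001],"qdot":[1.57088,0.05412],"ee":[-0.07649,-0.21754,0.613],"tau":[-2.91764,-1.21083]}
{"k":30,"\u03b8":[0.76074,0.20142],"qdot":[1.5602,0.07918],"ee":[-0.08382,-0.22407,0.60965],"tau":[-2.98567,-1.23739]}
{"k":31,"\u03b8":[0.79181,0.20326],"qdot":[1.5476,0.10661],"ee":[-0.09121,-0.23039,0.60618],"tau":[-3.05048,-1.26778]}
{"k":32,"\u03b8":[0.82261,0.20566],"qdot":[1.53321,0.13515],"ee":[-0.09865,-0.23649,0.6026],"tau":[-3.11212,-1.30052]}
{"k":33,"\u03b8":[0.85311,0.20863],"qdot":[1.51719,0.164],"ee":[-0.10612,-0.24237,0.59891],"tau":[-3.17061,-1.33469]}
{"k":34,"\u03b8":[0.88327,0.21218],"qdot":[1.49966,0.19268],"ee":[-0.11361,-0.24803,0.59511],"tau":[-3.22596,-1.3697]}
{"k":35,"\u03b8":[0.91307,0.2163],"qdot":[1.48075,0.22092],"ee":[-0.12111,-0.25347,0.59122],"tau":[-3.2782,-1.40517]}
{"k":36,"\u03b8":[0.94248,0.22098],"qdot":[1.46057,0.24853],"ee":[-0.12861,-0.25869,0.58723],"tau":[-3.32735,-1.44084]}
{"k":37,"\u03b8":[0.97147,0.2262],"qdot":[1.43923,0.2754],"ee":[-0.13608,-0.26368,0.58317],"tau":[-3.37343,-1.47651]}
{"k":38,"\u03b8":[1.00003,0.23195],"qdot":[1.41687,0.30145],"ee":[-0.14353,-0.26846,0.57902],"tau":[-3.41647,-1.51205]}
{"k":39,"\u03b8":[1.02813,0.23821],"qdot":[1.39359,0.32664],"ee":[-0.15094,-0.27302,0.5748],"tau":[-3.45652,-1.54732]}
{"k":40,"\u03b8":[1.05576,0.24497],"qdot":[1.3695,0.35092],"ee":[-0.1583,-0.27736,0.57052],"tau":[-3.49364,-1.58223]}
{"k":41,"\u03b8":[1.0829,0.2522],"qdot":[1.3447,0.3743],"ee":[-0.1656,-0.28149,0.56618],"tau":[-3.52788,-1.61668]}
{"k":42,"\u03b8":[1.10954,0.2599],"qdot":[1.31932,0.39674],"ee":[-0.17284,-0.2854,0.56178],"tau":[-3.55931,-1.6506]}
{"k":43,"\u03b8":[1.13566,0.26803],"qdot":[1.29344,0.41827],"ee":[-0.17999,-0.28911,0.55734],"tau":[-3.588,-1.68391]}
{"k":44,"\u03b8":[1.16126,0.27658],"qdot":[1.26717,0.43887],"ee":[-0.18706,-0.29262,0.55286]}
{"summary": "max |tau| (N\u00b7m): 3.58800"}


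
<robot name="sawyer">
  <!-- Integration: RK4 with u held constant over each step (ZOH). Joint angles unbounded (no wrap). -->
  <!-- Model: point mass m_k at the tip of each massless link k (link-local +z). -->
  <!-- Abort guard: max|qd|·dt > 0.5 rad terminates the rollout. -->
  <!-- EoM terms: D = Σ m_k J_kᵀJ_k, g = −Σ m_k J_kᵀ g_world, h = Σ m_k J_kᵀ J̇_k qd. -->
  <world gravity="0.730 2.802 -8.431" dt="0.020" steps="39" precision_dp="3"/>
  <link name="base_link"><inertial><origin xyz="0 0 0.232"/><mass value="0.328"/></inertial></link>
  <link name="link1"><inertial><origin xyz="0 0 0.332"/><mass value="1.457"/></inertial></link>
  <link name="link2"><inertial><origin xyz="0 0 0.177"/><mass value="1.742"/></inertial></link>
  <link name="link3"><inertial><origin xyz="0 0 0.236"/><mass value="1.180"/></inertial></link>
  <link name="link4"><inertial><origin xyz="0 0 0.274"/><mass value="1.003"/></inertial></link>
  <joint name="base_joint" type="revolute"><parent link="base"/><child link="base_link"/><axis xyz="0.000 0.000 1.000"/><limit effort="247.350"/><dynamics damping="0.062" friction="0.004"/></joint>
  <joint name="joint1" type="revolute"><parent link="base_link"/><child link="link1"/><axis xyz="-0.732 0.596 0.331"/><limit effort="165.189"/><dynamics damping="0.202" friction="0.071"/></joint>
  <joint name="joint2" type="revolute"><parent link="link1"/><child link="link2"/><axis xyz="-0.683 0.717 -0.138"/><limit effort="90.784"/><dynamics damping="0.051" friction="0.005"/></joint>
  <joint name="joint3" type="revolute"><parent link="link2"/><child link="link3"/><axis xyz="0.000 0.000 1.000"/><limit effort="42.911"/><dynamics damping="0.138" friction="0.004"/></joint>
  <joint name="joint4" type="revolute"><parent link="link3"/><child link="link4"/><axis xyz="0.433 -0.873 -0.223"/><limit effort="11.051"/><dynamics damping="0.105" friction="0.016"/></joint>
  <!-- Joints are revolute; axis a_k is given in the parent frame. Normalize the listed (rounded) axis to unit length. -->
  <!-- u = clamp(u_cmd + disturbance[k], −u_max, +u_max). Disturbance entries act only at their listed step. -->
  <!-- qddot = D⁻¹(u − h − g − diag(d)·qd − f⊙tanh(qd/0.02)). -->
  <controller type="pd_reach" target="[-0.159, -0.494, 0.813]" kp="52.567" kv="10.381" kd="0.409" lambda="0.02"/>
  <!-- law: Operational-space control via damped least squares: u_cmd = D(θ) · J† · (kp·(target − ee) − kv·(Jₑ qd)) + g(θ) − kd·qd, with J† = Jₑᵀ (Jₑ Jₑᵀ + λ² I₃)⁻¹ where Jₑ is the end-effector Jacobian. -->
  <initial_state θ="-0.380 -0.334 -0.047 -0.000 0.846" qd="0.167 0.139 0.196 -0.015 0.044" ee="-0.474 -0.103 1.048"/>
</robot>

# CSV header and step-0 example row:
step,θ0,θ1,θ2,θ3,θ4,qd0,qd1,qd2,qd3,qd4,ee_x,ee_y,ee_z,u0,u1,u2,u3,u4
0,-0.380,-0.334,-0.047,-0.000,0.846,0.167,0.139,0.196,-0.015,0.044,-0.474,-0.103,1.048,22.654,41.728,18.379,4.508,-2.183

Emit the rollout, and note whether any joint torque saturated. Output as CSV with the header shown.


step,θ0,θ1,θ2,θ3,θ4,qd0,qd1,qd2,qd3,qd4,ee_x,ee_y,ee_z,u0,u1,u2,u3,u4
1,-0.364,-0.323,-0.048,0.002,0.865,1.516,0.997,-0.363,0.128,1.803,-0.467,-0.107,1.048,17.142,31.293,14.282,3.648,-2.729
2,-0.322,-0.296,-0.061,0.003,0.909,2.722,1.631,-0.917,-0.230,2.642,-0.455,-0.119,1.044,11.960,20.359,9.617,3.185,-2.697
3,-0.258,-0.260,-0.083,-0.002,0.966,3.715,1.977,-1.260,-0.456,2.996,-0.438,-0.136,1.037,7.400,10.341,5.269,2.657,-2.479
4,-0.177,-0.220,-0.109,-0.011,1.026,4.477,2.083,-1.432,-0.509,3.027,-0.416,-0.158,1.029,3.675,2.053,1.761,2.010,-2.219
5,-0.083,-0.179,-0.138,-0.019,1.085,4.936,2.014,-1.496,-0.341,2.843,-0.392,-0.183,1.020,0.829,-4.141,-0.681,1.234,-1.979
6,0.017,-0.140,-0.168,-0.022,1.139,5.017,1.846,-1.528,0.046,2.504,-0.366,-0.210,1.010,-1.179,-8.228,-2.052,0.378,-1.775
7,0.114,-0.106,-0.199,-0.016,1.184,4.716,1.644,-1.588,0.557,2.057,-0.338,-0.237,1.000,-2.446,-10.476,-2.504,-0.459,-1.611
8,0.203,-0.075,-0.232,-0.001,1.221,4.133,1.445,-1.689,1.044,1.563,-0.311,-0.264,0.989,-3.128,-11.316,-2.279,-1.165,-1.498
9,0.280,-0.048,-0.267,0.022,1.247,3.451,1.260,-1.807,1.344,1.087,-0.285,-0.289,0.978,-3.406,-11.202,-1.626,-1.647,-1.446
10,0.343,-0.025,-0.304,0.050,1.265,2.811,1.079,-1.890,1.422,0.686,-0.260,-0.312,0.967,-3.443,-10.471,-0.736,-1.900,-1.463
11,0.393,-0.005,-0.341,0.077,1.276,2.269,0.894,-1.904,1.340,0.389,-0.238,-0.333,0.956,-3.351,-9.346,0.268,-1.978,-1.542
12,0.434,0.011,-0.379,0.102,1.282,1.828,0.707,-1.844,1.179,0.192,-0.218,-0.351,0.944,-3.191,-7.989,1.303,-1.945,-1.665
13,0.467,0.023,-0.414,0.124,1.284,1.475,0.524,-1.727,0.994,0.074,-0.201,-0.368,0.933,-2.995,-6.524,2.314,-1.847,-1.809
14,0.494,0.032,-0.447,0.143,1.285,1.191,0.355,-1.575,0.816,0.010,-0.187,-0.382,0.922,-2.782,-5.048,3.259,-1.717,-1.956
15,0.515,0.037,-0.477,0.157,1.285,0.961,0.203,-1.403,0.659,-0.013,-0.175,-0.396,0.911,-2.561,-3.640,4.112,-1.575,-2.099
16,0.532,0.040,-0.503,0.169,1.285,0.775,0.072,-1.230,0.525,-0.018,-0.166,-0.408,0.900,-2.339,-2.337,4.859,-1.430,-2.223
17,0.546,0.040,-0.526,0.179,1.284,0.622,-0.031,-1.070,0.409,-0.022,-0.158,-0.419,0.890,-2.118,-1.164,5.502,-1.290,-2.322
18,0.557,0.039,-0.546,0.186,1.284,0.493,-0.106,-0.934,0.311,-0.032,-0.152,-0.429,0.880,-1.903,-0.142,6.044,-1.157,-2.396
19,0.566,0.036,-0.563,0.192,1.283,0.385,-0.163,-0.806,0.236,-0.036,-0.148,-0.438,0.871,-1.697,0.721,6.482,-1.037,-2.453
20,0.573,0.033,-0.578,0.196,1.283,0.296,-0.204,-0.690,0.176,-0.037,-0.145,-0.446,0.862,-1.501,1.434,6.825,-0.928,-2.495
21,0.578,0.028,-0.591,0.199,1.282,0.223,-0.231,-0.585,0.128,-0.038,-0.143,-0.453,0.854,-1.317,2.007,7.083,-0.830,-2.524
22,0.582,0.023,-0.602,0.201,1.281,0.162,-0.246,-0.493,0.090,-0.038,-0.141,-0.460,0.847,-1.145,2.452,7.266,-0.743,-2.541
23,0.585,0.019,-0.611,0.203,1.280,0.113,-0.251,-0.411,0.059,-0.038,-0.141,-0.465,0.841,-0.987,2.783,7.385,-0.664,-2.550
24,0.587,0.013,-0.618,0.204,1.280,0.072,-0.249,-0.340,0.036,-0.037,-0.140,-0.471,0.835,-0.841,3.014,7.450,-0.595,-2.551
25,0.588,0.009,-0.625,0.204,1.279,0.039,-0.241,-0.279,0.018,-0.037,-0.141,-0.475,0.830,-0.708,3.159,7.470,-0.534,-2.547
26,0.588,0.004,-0.630,0.205,1.278,0.012,-0.229,-0.225,0.006,-0.036,-0.141,-0.479,0.825,-0.589,3.231,7.453,-0.481,-2.539
27,0.588,-0.001,-0.634,0.205,1.277,-0.009,-0.213,-0.179,-0.003,-0.035,-0.142,-0.482,0.821,-0.484,3.242,7.407,-0.435,-2.529
28,0.588,-0.005,-0.637,0.205,1.277,-0.026,-0.196,-0.140,-0.010,-0.034,-0.143,-0.485,0.818,-0.390,3.202,7.337,-0.394,-2.516
29,0.587,-0.008,-0.639,0.204,1.276,-0.039,-0.177,-0.107,-0.015,-0.033,-0.144,-0.488,0.815,-0.309,3.124,7.250,-0.359,-2.502
30,0.586,-0.012,-0.641,0.204,1.275,-0.048,-0.158,-0.078,-0.018,-0.031,-0.145,-0.490,0.813,-0.238,3.015,7.151,-0.329,-2.487
31,0.585,-0.015,-0.642,0.204,1.275,-0.055,-0.140,-0.055,-0.019,-0.030,-0.147,-0.492,0.811,-0.176,2.885,7.043,-0.302,-2.472
32,0.584,-0.017,-0.643,0.203,1.274,-0.059,-0.122,-0.036,-0.020,-0.029,-0.148,-0.493,0.810,-0.124,2.739,6.932,-0.279,-2.457
33,0.583,-0.020,-0.644,0.203,1.274,-0.062,-0.104,-0.020,-0.021,-0.028,-0.149,-0.494,0.808,-0.080,2.584,6.819,-0.259,-2.442
34,0.582,-0.021,-0.644,0.202,1.273,-0.063,-0.088,-0.007,-0.021,-0.028,-0.150,-0.495,0.807,-0.044,2.426,6.708,-0.243,-2.428
35,0.580,-0.023,-0.644,0.202,1.273,-0.062,-0.073,0.002,-0.021,-0.027,-0.151,-0.496,0.807,-0.014,2.267,6.601,-0.229,-2.415
36,0.579,-0.024,-0.644,0.202,1.272,-0.061,-0.059,0.009,-0.020,-0.027,-0.152,-0.496,0.806,0.010,2.112,6.498,-0.217,-2.402
37,0.578,-0.025,-0.644,0.201,1.272,-0.059,-0.047,0.015,-0.019,-0.026,-0.153,-0.496,0.806,0.028,1.962,6.402,-0.207,-2.390
38,0.577,-0.026,-0.644,0.201,1.271,-0.056,-0.036,0.018,-0.018,-0.026,-0.154,-0.496,0.806,0.042,1.820,6.312,-0.200,-2.380
39,0.576,-0.027,-0.643,0.201,1.270,-0.053,-0.027,0.022,-0.017,-0.025,-0.155,-0.497,0.806,,,,,
# any joint saturated: no
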